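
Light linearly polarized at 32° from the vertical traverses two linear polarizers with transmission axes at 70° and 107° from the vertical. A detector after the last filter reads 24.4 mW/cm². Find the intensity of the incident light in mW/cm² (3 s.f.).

By Malus's law, I₁ = I₀ cos²(70° − 32°) = I₀ cos²(38°) = 0.621 I₀.
I₂ = I₁ cos²(107° − 70°) = 0.621 I₀ · cos²(37°) = 0.3961 I₀.
So 24.4 mW/cm² = 0.3961 I₀, giving I₀ = 24.4/0.3961 = 61.61 mW/cm².

I₀ ≈ 61.6 mW/cm²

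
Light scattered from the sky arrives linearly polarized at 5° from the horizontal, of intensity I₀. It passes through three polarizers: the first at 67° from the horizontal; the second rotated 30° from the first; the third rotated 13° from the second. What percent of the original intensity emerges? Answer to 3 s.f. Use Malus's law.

By Malus's law, I₁ = I₀ cos²(67° − 5°) = I₀ cos²(62°) = 0.2204 I₀.
I₂ = I₁ cos²(30°) = 0.2204 · 0.75 I₀ = 0.1653 I₀.
I₃ = I₂ cos²(13°) = 0.1653 · 0.9494 I₀ = 0.1569 I₀.
That is 15.69% of the incident intensity.

≈ 15.7%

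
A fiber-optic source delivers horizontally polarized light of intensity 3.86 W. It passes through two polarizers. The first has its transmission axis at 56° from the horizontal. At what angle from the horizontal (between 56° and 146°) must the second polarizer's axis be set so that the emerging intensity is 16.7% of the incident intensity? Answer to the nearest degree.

I₁ = I₀ cos²(56° − 0°) = I₀ cos²(56°) = 0.3127 I₀.
Need I₂/I₀ = 0.167, so cos²(θ − 56°) = 0.167 / 0.3127 = 0.5341.
θ − 56° = arccos(√0.5341) = 43.0°, giving θ ≈ 56 + 43.0 = 99.0°.

θ ≈ 99°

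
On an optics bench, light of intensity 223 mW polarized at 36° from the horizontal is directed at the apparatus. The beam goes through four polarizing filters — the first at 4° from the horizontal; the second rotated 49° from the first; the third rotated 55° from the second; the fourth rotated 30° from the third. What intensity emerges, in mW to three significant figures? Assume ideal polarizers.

I ≈ 17.0 mW

By Malus's law, I₁ = 223 mW · cos²(32°) = 160.4 mW.
I₂ = I₁ · cos²(49°) = 160.4 · 0.4304 = 69.03 mW.
I₃ = I₂ · cos²(55°) = 69.03 · 0.329 = 22.71 mW.
I₄ = I₃ · cos²(30°) = 22.71 · 0.75 = 17.03 mW.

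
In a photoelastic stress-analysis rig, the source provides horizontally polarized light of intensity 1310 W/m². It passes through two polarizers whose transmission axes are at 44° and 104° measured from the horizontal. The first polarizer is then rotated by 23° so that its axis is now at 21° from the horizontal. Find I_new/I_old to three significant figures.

I_new/I_old ≈ 0.100

Before rotation:
By Malus's law, I₁ = I₀ cos²(44° − 0°) = I₀ cos²(44°) = 0.5174 I₀.
I₂ = I₁ cos²(104° − 44°) = 0.5174 I₀ · cos²(60°) = 0.1294 I₀.
After rotation:
I₁ = I₀ cos²(21° − 0°) = I₀ cos²(21°) = 0.8716 I₀.
I₂ = I₁ cos²(104° − 21°) = 0.8716 I₀ · cos²(83°) = 0.01294 I₀.
Ratio = 0.01294 / 0.1294 = 0.1001.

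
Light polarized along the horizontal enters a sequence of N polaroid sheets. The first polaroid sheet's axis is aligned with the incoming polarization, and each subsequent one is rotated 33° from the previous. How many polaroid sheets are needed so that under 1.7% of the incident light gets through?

N = 13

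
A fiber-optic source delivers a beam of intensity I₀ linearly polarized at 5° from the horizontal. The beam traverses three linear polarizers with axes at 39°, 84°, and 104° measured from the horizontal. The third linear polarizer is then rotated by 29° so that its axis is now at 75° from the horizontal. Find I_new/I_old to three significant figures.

Before rotation:
By Malus's law, I₁ = I₀ cos²(39° − 5°) = I₀ cos²(34°) = 0.6873 I₀.
I₂ = I₁ cos²(84° − 39°) = 0.6873 I₀ · cos²(45°) = 0.3437 I₀.
I₃ = I₂ cos²(104° − 84°) = 0.3437 I₀ · cos²(20°) = 0.3035 I₀.
After rotation:
I₁ = I₀ cos²(39° − 5°) = I₀ cos²(34°) = 0.6873 I₀.
I₂ = I₁ cos²(84° − 39°) = 0.6873 I₀ · cos²(45°) = 0.3437 I₀.
I₃ = I₂ cos²(75° − 84°) = 0.3437 I₀ · cos²(9°) = 0.3352 I₀.
Ratio = 0.3352 / 0.3035 = 1.105.

I_new/I_old ≈ 1.10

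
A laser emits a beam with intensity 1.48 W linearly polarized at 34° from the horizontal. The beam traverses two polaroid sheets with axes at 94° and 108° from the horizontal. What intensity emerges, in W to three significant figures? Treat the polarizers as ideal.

By Malus's law, I₁ = 1.48 W · cos²(60°) = 0.37 W.
I₂ = I₁ · cos²(14°) = 0.37 · 0.9415 = 0.3483 W.

I ≈ 0.348 W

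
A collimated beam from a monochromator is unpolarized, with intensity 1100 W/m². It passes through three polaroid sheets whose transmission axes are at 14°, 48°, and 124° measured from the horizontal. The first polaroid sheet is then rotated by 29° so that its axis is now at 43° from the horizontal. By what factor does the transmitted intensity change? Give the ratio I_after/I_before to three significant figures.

I_new/I_old ≈ 1.44

Before rotation:
Unpolarized light through the first polarizer → I₁ = ½ I₀, now polarized at 14°.
I₂ = I₁ cos²(48° − 14°) = 0.5 I₀ · cos²(34°) = 0.3437 I₀.
I₃ = I₂ cos²(124° − 48°) = 0.3437 I₀ · cos²(76°) = 0.02011 I₀.
After rotation:
Unpolarized light through the first polarizer → I₁ = ½ I₀, now polarized at 43°.
I₂ = I₁ cos²(48° − 43°) = 0.5 I₀ · cos²(5°) = 0.4962 I₀.
I₃ = I₂ cos²(124° − 48°) = 0.4962 I₀ · cos²(76°) = 0.02904 I₀.
Ratio = 0.02904 / 0.02011 = 1.444.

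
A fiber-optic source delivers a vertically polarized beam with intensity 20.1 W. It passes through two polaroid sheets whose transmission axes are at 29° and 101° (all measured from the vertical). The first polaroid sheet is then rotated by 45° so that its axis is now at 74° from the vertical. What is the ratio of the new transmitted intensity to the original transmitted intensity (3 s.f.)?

Before rotation:
I₁ = I₀ cos²(29° − 0°) = I₀ cos²(29°) = 0.765 I₀.
I₂ = I₁ cos²(101° − 29°) = 0.765 I₀ · cos²(72°) = 0.07305 I₀.
After rotation:
I₁ = I₀ cos²(74° − 0°) = I₀ cos²(74°) = 0.07598 I₀.
I₂ = I₁ cos²(101° − 74°) = 0.07598 I₀ · cos²(27°) = 0.06032 I₀.
Ratio = 0.06032 / 0.07305 = 0.8257.

I_new/I_old ≈ 0.826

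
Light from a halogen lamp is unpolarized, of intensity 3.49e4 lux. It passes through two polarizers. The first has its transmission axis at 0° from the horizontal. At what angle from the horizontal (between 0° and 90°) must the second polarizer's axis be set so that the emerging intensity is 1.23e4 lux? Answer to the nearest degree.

θ ≈ 33°

Unpolarized light through the first polarizer → I₁ = ½ I₀, now polarized at 0°.
Target fraction: 1.23e4 / 3.49e4 lux = 0.3524 of I₀.
Need I₂/I₀ = 0.3524, so cos²(θ − 0°) = 0.3524 / 0.5 = 0.7049.
θ − 0° = arccos(√0.7049) = 32.9°, giving θ ≈ 0 + 32.9 = 32.9°.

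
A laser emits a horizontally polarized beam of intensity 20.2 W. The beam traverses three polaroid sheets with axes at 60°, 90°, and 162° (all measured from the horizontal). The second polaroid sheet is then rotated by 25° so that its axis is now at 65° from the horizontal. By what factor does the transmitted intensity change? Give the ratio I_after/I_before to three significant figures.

I_new/I_old ≈ 0.206

Before rotation:
By Malus's law, I₁ = I₀ cos²(60° − 0°) = I₀ cos²(60°) = 0.25 I₀.
I₂ = I₁ cos²(90° − 60°) = 0.25 I₀ · cos²(30°) = 0.1875 I₀.
I₃ = I₂ cos²(162° − 90°) = 0.1875 I₀ · cos²(72°) = 0.0179 I₀.
After rotation:
I₁ = I₀ cos²(60° − 0°) = I₀ cos²(60°) = 0.25 I₀.
I₂ = I₁ cos²(65° − 60°) = 0.25 I₀ · cos²(5°) = 0.2481 I₀.
Angle between axes 2 and 3: 83°. I₃ = 0.2481 I₀ · cos²(83°) = 0.003685 I₀.
Ratio = 0.003685 / 0.0179 = 0.2058.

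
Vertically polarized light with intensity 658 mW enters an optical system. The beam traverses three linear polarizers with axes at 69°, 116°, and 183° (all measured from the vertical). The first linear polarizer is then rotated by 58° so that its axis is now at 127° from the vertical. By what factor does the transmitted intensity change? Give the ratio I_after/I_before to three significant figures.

Before rotation:
By Malus's law, I₁ = I₀ cos²(69° − 0°) = I₀ cos²(69°) = 0.1284 I₀.
I₂ = I₁ cos²(116° − 69°) = 0.1284 I₀ · cos²(47°) = 0.05973 I₀.
I₃ = I₂ cos²(183° − 116°) = 0.05973 I₀ · cos²(67°) = 0.00912 I₀.
After rotation:
I₁ = I₀ cos²(127° − 0°) = I₀ cos²(53°) = 0.3622 I₀.
I₂ = I₁ cos²(116° − 127°) = 0.3622 I₀ · cos²(11°) = 0.349 I₀.
I₃ = I₂ cos²(183° − 116°) = 0.349 I₀ · cos²(67°) = 0.05328 I₀.
Ratio = 0.05328 / 0.00912 = 5.842.

I_new/I_old ≈ 5.84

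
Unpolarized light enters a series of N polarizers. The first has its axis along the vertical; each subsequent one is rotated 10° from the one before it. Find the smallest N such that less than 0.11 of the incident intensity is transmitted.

First polarizer halves the unpolarized light: factor 1/2.
Each further stage multiplies by cos²(10°) = 0.9698.
After N polarizers: T = 0.5·0.9698^(N−1). Require T < 0.11 ⇒ N−1 > ln(0.11/0.5)/ln(0.9698) = 49.45, so N−1 ≥ 50 and N = 51.
Check: N=51 gives T = 0.1082 < 0.11; N=50 gives T = 0.1115.

N = 51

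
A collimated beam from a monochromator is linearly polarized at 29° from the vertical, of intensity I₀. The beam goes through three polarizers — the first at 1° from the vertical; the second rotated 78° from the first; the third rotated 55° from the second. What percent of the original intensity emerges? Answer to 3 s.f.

≈ 1.11%

I₁ = I₀ cos²(1° − 29°) = I₀ cos²(28°) = 0.7796 I₀.
I₂ = I₁ cos²(78°) = 0.7796 · 0.04323 I₀ = 0.0337 I₀.
I₃ = I₂ cos²(55°) = 0.0337 · 0.329 I₀ = 0.01109 I₀.
That is 1.109% of the incident intensity.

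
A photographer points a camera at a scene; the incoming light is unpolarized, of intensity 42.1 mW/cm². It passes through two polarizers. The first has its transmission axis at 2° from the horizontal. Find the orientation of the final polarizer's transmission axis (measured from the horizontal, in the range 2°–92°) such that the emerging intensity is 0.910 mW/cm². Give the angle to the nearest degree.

θ ≈ 80°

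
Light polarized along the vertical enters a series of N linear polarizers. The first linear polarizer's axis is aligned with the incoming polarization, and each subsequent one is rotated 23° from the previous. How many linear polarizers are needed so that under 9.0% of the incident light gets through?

First polarizer is aligned with the polarization: full transmission.
Each further stage multiplies by cos²(23°) = 0.8473.
After N polarizers: T = 0.8473^(N−1). Require T < 0.090 ⇒ N−1 > ln(0.090)/ln(0.8473) = 14.53, so N−1 ≥ 15 and N = 16.
Check: N=16 gives T = 0.08333 < 0.090; N=15 gives T = 0.09834.

N = 16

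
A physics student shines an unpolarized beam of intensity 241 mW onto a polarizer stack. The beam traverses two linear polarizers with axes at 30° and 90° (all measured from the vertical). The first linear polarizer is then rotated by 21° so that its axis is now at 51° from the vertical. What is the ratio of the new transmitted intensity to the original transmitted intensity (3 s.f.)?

Before rotation:
Unpolarized light through the first polarizer → I₁ = ½ I₀, now polarized at 30°.
I₂ = I₁ cos²(90° − 30°) = 0.5 I₀ · cos²(60°) = 0.125 I₀.
After rotation:
Unpolarized light through the first polarizer → I₁ = ½ I₀, now polarized at 51°.
I₂ = I₁ cos²(90° − 51°) = 0.5 I₀ · cos²(39°) = 0.302 I₀.
Ratio = 0.302 / 0.125 = 2.416.

I_new/I_old ≈ 2.42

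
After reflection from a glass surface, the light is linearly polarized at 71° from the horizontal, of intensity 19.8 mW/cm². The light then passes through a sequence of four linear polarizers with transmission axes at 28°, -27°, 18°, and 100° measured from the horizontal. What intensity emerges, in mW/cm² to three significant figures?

I ≈ 0.0337 mW/cm²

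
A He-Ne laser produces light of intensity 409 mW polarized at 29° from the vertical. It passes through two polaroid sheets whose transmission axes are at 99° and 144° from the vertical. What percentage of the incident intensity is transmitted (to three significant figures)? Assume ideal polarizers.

By Malus's law, I₁ = 409 mW · cos²(70°) = 47.84 mW.
I₂ = I₁ · cos²(45°) = 47.84 · 0.5 = 23.92 mW.
That is 5.849% of the incident intensity.

≈ 5.85%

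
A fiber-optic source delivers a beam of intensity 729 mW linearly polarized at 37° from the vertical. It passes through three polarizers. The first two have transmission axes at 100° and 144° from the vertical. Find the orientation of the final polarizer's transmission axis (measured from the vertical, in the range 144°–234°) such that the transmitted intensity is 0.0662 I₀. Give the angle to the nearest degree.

θ ≈ 182°

I₁ = I₀ cos²(100° − 37°) = I₀ cos²(63°) = 0.2061 I₀.
I₂ = I₁ cos²(144° − 100°) = 0.2061 I₀ · cos²(44°) = 0.1067 I₀.
Need I₃/I₀ = 0.0662, so cos²(θ − 144°) = 0.0662 / 0.1067 = 0.6207.
θ − 144° = arccos(√0.6207) = 38.0°, giving θ ≈ 144 + 38.0 = 182.0°.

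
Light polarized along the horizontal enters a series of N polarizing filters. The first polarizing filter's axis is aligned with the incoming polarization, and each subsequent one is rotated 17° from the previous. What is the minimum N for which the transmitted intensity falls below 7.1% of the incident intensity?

N = 31

First polarizer is aligned with the polarization: full transmission.
Each further stage multiplies by cos²(17°) = 0.9145.
After N polarizers: T = 0.9145^(N−1). Require T < 0.071 ⇒ N−1 > ln(0.071)/ln(0.9145) = 29.60, so N−1 ≥ 30 and N = 31.
Check: N=31 gives T = 0.06851 < 0.071; N=30 gives T = 0.07492.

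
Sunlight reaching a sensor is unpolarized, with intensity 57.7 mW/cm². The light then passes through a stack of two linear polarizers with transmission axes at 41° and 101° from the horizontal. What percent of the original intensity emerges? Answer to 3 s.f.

≈ 12.5%

Unpolarized light through the first polarizer → I₁ = 57.7 mW/cm²/2 = 28.85 mW/cm², polarized at 41°.
I₂ = I₁ · cos²(60°) = 28.85 · 0.25 = 7.213 mW/cm².
That is 12.5% of the incident intensity.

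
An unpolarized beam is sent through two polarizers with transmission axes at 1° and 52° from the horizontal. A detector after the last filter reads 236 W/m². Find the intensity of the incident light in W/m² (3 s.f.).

Unpolarized light through the first polarizer → I₁ = ½ I₀, now polarized at 1°.
I₂ = I₁ cos²(52° − 1°) = 0.5 I₀ · cos²(51°) = 0.198 I₀.
So 236 W/m² = 0.198 I₀, giving I₀ = 236/0.198 = 1192 W/m².

I₀ ≈ 1190 W/m²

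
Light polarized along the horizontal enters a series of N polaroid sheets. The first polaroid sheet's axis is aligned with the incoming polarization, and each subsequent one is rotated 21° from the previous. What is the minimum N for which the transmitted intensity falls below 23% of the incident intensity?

First polarizer is aligned with the polarization: full transmission.
Each further stage multiplies by cos²(21°) = 0.8716.
After N polarizers: T = 0.8716^(N−1). Require T < 0.23 ⇒ N−1 > ln(0.23)/ln(0.8716) = 10.69, so N−1 ≥ 11 and N = 12.
Check: N=12 gives T = 0.2205 < 0.23; N=11 gives T = 0.253.

N = 12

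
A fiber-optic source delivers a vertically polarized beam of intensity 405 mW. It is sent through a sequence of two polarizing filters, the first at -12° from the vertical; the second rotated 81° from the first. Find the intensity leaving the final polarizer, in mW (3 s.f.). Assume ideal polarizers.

I₁ = 405 mW · cos²(12°) = 387.5 mW.
I₂ = I₁ · cos²(81°) = 387.5 · 0.02447 = 9.483 mW.

I ≈ 9.48 mW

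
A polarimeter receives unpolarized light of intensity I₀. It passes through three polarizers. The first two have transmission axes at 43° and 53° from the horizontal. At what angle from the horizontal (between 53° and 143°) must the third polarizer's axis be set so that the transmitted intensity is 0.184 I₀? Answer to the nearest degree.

θ ≈ 105°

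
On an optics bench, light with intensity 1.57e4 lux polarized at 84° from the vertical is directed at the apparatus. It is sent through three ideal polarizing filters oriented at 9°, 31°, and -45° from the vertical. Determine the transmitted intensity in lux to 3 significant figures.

I₁ = 1.57e4 lux · cos²(75°) = 1052 lux.
I₂ = I₁ · cos²(22°) = 1052 · 0.8597 = 904.1 lux.
I₃ = I₂ · cos²(76°) = 904.1 · 0.05853 = 52.91 lux.

I ≈ 52.9 lux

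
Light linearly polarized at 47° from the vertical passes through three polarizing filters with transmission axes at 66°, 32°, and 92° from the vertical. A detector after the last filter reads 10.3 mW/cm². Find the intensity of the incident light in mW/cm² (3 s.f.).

By Malus's law, I₁ = I₀ cos²(66° − 47°) = I₀ cos²(19°) = 0.894 I₀.
I₂ = I₁ cos²(32° − 66°) = 0.894 I₀ · cos²(34°) = 0.6145 I₀.
I₃ = I₂ cos²(92° − 32°) = 0.6145 I₀ · cos²(60°) = 0.1536 I₀.
So 10.3 mW/cm² = 0.1536 I₀, giving I₀ = 10.3/0.1536 = 67.05 mW/cm².

I₀ ≈ 67.1 mW/cm²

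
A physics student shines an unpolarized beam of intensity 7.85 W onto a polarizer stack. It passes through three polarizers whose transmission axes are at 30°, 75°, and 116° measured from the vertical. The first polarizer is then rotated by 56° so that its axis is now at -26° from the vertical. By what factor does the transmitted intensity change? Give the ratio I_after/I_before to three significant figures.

Before rotation:
Unpolarized light through the first polarizer → I₁ = ½ I₀, now polarized at 30°.
I₂ = I₁ cos²(75° − 30°) = 0.5 I₀ · cos²(45°) = 0.25 I₀.
I₃ = I₂ cos²(116° − 75°) = 0.25 I₀ · cos²(41°) = 0.1424 I₀.
After rotation:
Unpolarized light through the first polarizer → I₁ = ½ I₀, now polarized at -26°.
Angle between axes 1 and 2: 79°. I₂ = 0.5 I₀ · cos²(79°) = 0.0182 I₀.
I₃ = I₂ cos²(116° − 75°) = 0.0182 I₀ · cos²(41°) = 0.01037 I₀.
Ratio = 0.01037 / 0.1424 = 0.07282.

I_new/I_old ≈ 0.0728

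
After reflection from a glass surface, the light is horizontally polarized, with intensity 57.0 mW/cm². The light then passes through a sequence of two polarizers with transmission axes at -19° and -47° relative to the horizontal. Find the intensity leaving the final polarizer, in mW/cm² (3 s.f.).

I ≈ 39.7 mW/cm²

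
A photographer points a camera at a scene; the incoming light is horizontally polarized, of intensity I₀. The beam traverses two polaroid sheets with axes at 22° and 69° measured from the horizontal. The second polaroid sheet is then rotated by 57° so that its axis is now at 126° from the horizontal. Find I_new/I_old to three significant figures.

Before rotation:
I₁ = I₀ cos²(22° − 0°) = I₀ cos²(22°) = 0.8597 I₀.
I₂ = I₁ cos²(69° − 22°) = 0.8597 I₀ · cos²(47°) = 0.3999 I₀.
After rotation:
I₁ = I₀ cos²(22° − 0°) = I₀ cos²(22°) = 0.8597 I₀.
Angle between axes 1 and 2: 76°. I₂ = 0.8597 I₀ · cos²(76°) = 0.05031 I₀.
Ratio = 0.05031 / 0.3999 = 0.1258.

I_new/I_old ≈ 0.126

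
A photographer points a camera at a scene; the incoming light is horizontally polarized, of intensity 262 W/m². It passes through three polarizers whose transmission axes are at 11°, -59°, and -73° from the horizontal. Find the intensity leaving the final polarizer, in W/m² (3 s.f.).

I₁ = 262 W/m² · cos²(11°) = 252.5 W/m².
I₂ = I₁ · cos²(70°) = 252.5 · 0.117 = 29.53 W/m².
I₃ = I₂ · cos²(14°) = 29.53 · 0.9415 = 27.8 W/m².

I ≈ 27.8 W/m²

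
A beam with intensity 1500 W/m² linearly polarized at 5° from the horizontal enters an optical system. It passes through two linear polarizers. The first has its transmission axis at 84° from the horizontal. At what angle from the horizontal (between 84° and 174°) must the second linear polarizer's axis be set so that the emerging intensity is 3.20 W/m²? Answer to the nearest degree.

I₁ = I₀ cos²(84° − 5°) = I₀ cos²(79°) = 0.03641 I₀.
Target fraction: 3.20 / 1500 W/m² = 0.002133 of I₀.
Need I₂/I₀ = 0.002133, so cos²(θ − 84°) = 0.002133 / 0.03641 = 0.0586.
θ − 84° = arccos(√0.0586) = 76.0°, giving θ ≈ 84 + 76.0 = 160.0°.

θ ≈ 160°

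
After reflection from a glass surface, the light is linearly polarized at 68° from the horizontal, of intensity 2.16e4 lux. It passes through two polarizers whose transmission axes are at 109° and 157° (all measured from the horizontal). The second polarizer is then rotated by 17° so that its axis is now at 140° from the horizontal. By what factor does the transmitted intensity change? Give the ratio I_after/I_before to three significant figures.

I_new/I_old ≈ 1.64

Before rotation:
By Malus's law, I₁ = I₀ cos²(109° − 68°) = I₀ cos²(41°) = 0.5696 I₀.
I₂ = I₁ cos²(157° − 109°) = 0.5696 I₀ · cos²(48°) = 0.255 I₀.
After rotation:
I₁ = I₀ cos²(109° − 68°) = I₀ cos²(41°) = 0.5696 I₀.
I₂ = I₁ cos²(140° − 109°) = 0.5696 I₀ · cos²(31°) = 0.4185 I₀.
Ratio = 0.4185 / 0.255 = 1.641.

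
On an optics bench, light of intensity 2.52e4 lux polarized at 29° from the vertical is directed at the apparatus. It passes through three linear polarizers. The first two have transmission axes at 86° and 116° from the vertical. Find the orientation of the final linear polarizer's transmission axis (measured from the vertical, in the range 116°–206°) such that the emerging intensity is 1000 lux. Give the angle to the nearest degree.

θ ≈ 181°

I₁ = I₀ cos²(86° − 29°) = I₀ cos²(57°) = 0.2966 I₀.
I₂ = I₁ cos²(116° − 86°) = 0.2966 I₀ · cos²(30°) = 0.2225 I₀.
Target fraction: 1000 / 2.52e4 lux = 0.03968 of I₀.
Need I₃/I₀ = 0.03968, so cos²(θ − 116°) = 0.03968 / 0.2225 = 0.1784.
θ − 116° = arccos(√0.1784) = 65.0°, giving θ ≈ 116 + 65.0 = 181.0°.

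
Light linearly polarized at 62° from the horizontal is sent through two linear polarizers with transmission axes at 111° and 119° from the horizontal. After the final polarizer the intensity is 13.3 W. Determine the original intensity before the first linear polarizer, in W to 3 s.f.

I₀ ≈ 31.5 W

I₁ = I₀ cos²(111° − 62°) = I₀ cos²(49°) = 0.4304 I₀.
I₂ = I₁ cos²(119° − 111°) = 0.4304 I₀ · cos²(8°) = 0.4221 I₀.
So 13.3 W = 0.4221 I₀, giving I₀ = 13.3/0.4221 = 31.51 W.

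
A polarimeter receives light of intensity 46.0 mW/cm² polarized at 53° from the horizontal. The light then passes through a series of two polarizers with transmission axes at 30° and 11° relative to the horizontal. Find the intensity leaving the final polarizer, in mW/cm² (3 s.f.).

I ≈ 34.8 mW/cm²

By Malus's law, I₁ = 46.0 mW/cm² · cos²(23°) = 38.98 mW/cm².
I₂ = I₁ · cos²(19°) = 38.98 · 0.894 = 34.85 mW/cm².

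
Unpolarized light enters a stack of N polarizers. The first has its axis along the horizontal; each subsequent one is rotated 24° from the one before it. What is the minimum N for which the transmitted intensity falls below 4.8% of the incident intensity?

N = 14

First polarizer halves the unpolarized light: factor 1/2.
Each further stage multiplies by cos²(24°) = 0.8346.
After N polarizers: T = 0.5·0.8346^(N−1). Require T < 0.048 ⇒ N−1 > ln(0.048/0.5)/ln(0.8346) = 12.96, so N−1 ≥ 13 and N = 14.
Check: N=14 gives T = 0.04764 < 0.048; N=13 gives T = 0.05708.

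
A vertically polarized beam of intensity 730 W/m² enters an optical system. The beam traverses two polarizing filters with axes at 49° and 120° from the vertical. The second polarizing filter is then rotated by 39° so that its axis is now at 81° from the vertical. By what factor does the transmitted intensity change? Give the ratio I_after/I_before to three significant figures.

I_new/I_old ≈ 6.79

Before rotation:
I₁ = I₀ cos²(49° − 0°) = I₀ cos²(49°) = 0.4304 I₀.
I₂ = I₁ cos²(120° − 49°) = 0.4304 I₀ · cos²(71°) = 0.04562 I₀.
After rotation:
I₁ = I₀ cos²(49° − 0°) = I₀ cos²(49°) = 0.4304 I₀.
I₂ = I₁ cos²(81° − 49°) = 0.4304 I₀ · cos²(32°) = 0.3095 I₀.
Ratio = 0.3095 / 0.04562 = 6.785.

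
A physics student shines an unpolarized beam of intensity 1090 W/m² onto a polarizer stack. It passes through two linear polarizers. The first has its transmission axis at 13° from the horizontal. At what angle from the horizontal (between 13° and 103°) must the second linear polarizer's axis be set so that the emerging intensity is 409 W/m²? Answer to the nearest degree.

θ ≈ 43°

Unpolarized light through the first polarizer → I₁ = ½ I₀, now polarized at 13°.
Target fraction: 409 / 1090 W/m² = 0.3752 of I₀.
Need I₂/I₀ = 0.3752, so cos²(θ − 13°) = 0.3752 / 0.5 = 0.7505.
θ − 13° = arccos(√0.7505) = 30.0°, giving θ ≈ 13 + 30.0 = 43.0°.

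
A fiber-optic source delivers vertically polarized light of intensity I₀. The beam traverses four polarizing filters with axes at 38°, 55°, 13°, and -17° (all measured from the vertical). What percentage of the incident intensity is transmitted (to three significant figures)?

I₁ = I₀ cos²(38° − 0°) = I₀ cos²(38°) = 0.621 I₀.
I₂ = I₁ cos²(55° − 38°) = 0.621 I₀ · cos²(17°) = 0.5679 I₀.
I₃ = I₂ cos²(13° − 55°) = 0.5679 I₀ · cos²(42°) = 0.3136 I₀.
I₄ = I₃ cos²(-17° − 13°) = 0.3136 I₀ · cos²(30°) = 0.2352 I₀.
That is 23.52% of the incident intensity.

≈ 23.5%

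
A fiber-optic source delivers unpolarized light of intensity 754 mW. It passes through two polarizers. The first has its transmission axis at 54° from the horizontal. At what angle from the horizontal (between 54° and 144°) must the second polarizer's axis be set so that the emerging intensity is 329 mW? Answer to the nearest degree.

Unpolarized light through the first polarizer → I₁ = ½ I₀, now polarized at 54°.
Target fraction: 329 / 754 mW = 0.4363 of I₀.
Need I₂/I₀ = 0.4363, so cos²(θ − 54°) = 0.4363 / 0.5 = 0.8727.
θ − 54° = arccos(√0.8727) = 20.9°, giving θ ≈ 54 + 20.9 = 74.9°.

θ ≈ 75°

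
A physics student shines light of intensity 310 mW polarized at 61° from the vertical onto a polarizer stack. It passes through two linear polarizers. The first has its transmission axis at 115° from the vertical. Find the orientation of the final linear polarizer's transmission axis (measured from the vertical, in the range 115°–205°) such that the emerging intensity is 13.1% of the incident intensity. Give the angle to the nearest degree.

By Malus's law, I₁ = I₀ cos²(115° − 61°) = I₀ cos²(54°) = 0.3455 I₀.
Need I₂/I₀ = 0.131, so cos²(θ − 115°) = 0.131 / 0.3455 = 0.3792.
θ − 115° = arccos(√0.3792) = 52.0°, giving θ ≈ 115 + 52.0 = 167.0°.

θ ≈ 167°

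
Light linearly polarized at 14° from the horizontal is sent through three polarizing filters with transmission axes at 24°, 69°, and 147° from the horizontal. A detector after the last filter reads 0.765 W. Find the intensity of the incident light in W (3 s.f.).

I₀ ≈ 36.5 W

I₁ = I₀ cos²(24° − 14°) = I₀ cos²(10°) = 0.9698 I₀.
I₂ = I₁ cos²(69° − 24°) = 0.9698 I₀ · cos²(45°) = 0.4849 I₀.
I₃ = I₂ cos²(147° − 69°) = 0.4849 I₀ · cos²(78°) = 0.02096 I₀.
So 0.765 W = 0.02096 I₀, giving I₀ = 0.765/0.02096 = 36.49 W.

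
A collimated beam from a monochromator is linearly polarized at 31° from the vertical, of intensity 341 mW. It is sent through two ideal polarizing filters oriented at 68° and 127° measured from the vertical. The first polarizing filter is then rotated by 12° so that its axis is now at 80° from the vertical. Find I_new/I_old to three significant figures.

Before rotation:
By Malus's law, I₁ = I₀ cos²(68° − 31°) = I₀ cos²(37°) = 0.6378 I₀.
I₂ = I₁ cos²(127° − 68°) = 0.6378 I₀ · cos²(59°) = 0.1692 I₀.
After rotation:
I₁ = I₀ cos²(80° − 31°) = I₀ cos²(49°) = 0.4304 I₀.
I₂ = I₁ cos²(127° − 80°) = 0.4304 I₀ · cos²(47°) = 0.2002 I₀.
Ratio = 0.2002 / 0.1692 = 1.183.

I_new/I_old ≈ 1.18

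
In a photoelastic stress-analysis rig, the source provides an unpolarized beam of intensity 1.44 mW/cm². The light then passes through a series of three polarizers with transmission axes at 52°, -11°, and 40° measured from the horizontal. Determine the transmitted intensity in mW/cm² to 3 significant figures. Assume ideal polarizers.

I ≈ 0.0588 mW/cm²

Unpolarized light through the first polarizer → I₁ = 1.44 mW/cm²/2 = 0.72 mW/cm², polarized at 52°.
I₂ = I₁ · cos²(63°) = 0.72 · 0.2061 = 0.1484 mW/cm².
I₃ = I₂ · cos²(51°) = 0.1484 · 0.396 = 0.05877 mW/cm².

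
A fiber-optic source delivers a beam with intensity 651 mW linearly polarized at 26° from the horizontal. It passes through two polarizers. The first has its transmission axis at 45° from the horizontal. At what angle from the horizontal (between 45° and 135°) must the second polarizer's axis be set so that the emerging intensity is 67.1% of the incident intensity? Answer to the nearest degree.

By Malus's law, I₁ = I₀ cos²(45° − 26°) = I₀ cos²(19°) = 0.894 I₀.
Need I₂/I₀ = 0.671, so cos²(θ − 45°) = 0.671 / 0.894 = 0.7506.
θ − 45° = arccos(√0.7506) = 30.0°, giving θ ≈ 45 + 30.0 = 75.0°.

θ ≈ 75°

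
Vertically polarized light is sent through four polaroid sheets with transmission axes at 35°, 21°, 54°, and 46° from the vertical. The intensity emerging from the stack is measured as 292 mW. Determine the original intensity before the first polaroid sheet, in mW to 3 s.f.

I₀ ≈ 670 mW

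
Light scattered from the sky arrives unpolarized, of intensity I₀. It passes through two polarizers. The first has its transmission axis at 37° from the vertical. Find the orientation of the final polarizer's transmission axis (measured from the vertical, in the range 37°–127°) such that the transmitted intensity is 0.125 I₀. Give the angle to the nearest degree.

θ ≈ 97°

Unpolarized light through the first polarizer → I₁ = ½ I₀, now polarized at 37°.
Need I₂/I₀ = 0.125, so cos²(θ − 37°) = 0.125 / 0.5 = 0.25.
θ − 37° = arccos(√0.25) = 60.0°, giving θ ≈ 37 + 60.0 = 97.0°.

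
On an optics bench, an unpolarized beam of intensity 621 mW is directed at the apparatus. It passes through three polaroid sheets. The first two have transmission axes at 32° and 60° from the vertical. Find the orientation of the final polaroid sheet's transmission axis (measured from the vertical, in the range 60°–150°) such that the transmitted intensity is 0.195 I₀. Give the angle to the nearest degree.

θ ≈ 105°

Unpolarized light through the first polarizer → I₁ = ½ I₀, now polarized at 32°.
I₂ = I₁ cos²(60° − 32°) = 0.5 I₀ · cos²(28°) = 0.3898 I₀.
Need I₃/I₀ = 0.195, so cos²(θ − 60°) = 0.195 / 0.3898 = 0.5003.
θ − 60° = arccos(√0.5003) = 45.0°, giving θ ≈ 60 + 45.0 = 105.0°.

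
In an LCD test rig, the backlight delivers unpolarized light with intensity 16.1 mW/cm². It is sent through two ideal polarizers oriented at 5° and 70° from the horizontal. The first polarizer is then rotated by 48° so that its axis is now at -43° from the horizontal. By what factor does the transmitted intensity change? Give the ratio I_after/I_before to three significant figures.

Before rotation:
Unpolarized light through the first polarizer → I₁ = ½ I₀, now polarized at 5°.
I₂ = I₁ cos²(70° − 5°) = 0.5 I₀ · cos²(65°) = 0.0893 I₀.
After rotation:
Unpolarized light through the first polarizer → I₁ = ½ I₀, now polarized at -43°.
Angle between axes 1 and 2: 67°. I₂ = 0.5 I₀ · cos²(67°) = 0.07634 I₀.
Ratio = 0.07634 / 0.0893 = 0.8548.

I_new/I_old ≈ 0.855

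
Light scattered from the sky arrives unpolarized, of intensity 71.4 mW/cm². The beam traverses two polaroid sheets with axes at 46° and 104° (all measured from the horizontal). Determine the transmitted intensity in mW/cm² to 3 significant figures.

I ≈ 10.0 mW/cm²

Unpolarized light through the first polarizer → I₁ = 71.4 mW/cm²/2 = 35.7 mW/cm², polarized at 46°.
I₂ = I₁ · cos²(58°) = 35.7 · 0.2808 = 10.03 mW/cm².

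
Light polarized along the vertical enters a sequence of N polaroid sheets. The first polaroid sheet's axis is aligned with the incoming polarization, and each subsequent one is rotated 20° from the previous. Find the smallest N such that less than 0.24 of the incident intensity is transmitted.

N = 13

First polarizer is aligned with the polarization: full transmission.
Each further stage multiplies by cos²(20°) = 0.883.
After N polarizers: T = 0.883^(N−1). Require T < 0.24 ⇒ N−1 > ln(0.24)/ln(0.883) = 11.47, so N−1 ≥ 12 and N = 13.
Check: N=13 gives T = 0.2247 < 0.24; N=12 gives T = 0.2545.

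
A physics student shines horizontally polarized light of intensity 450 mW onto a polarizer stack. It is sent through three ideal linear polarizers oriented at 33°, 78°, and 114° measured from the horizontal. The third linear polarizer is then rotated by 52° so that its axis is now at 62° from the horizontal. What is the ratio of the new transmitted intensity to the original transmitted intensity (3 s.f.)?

Before rotation:
I₁ = I₀ cos²(33° − 0°) = I₀ cos²(33°) = 0.7034 I₀.
I₂ = I₁ cos²(78° − 33°) = 0.7034 I₀ · cos²(45°) = 0.3517 I₀.
I₃ = I₂ cos²(114° − 78°) = 0.3517 I₀ · cos²(36°) = 0.2302 I₀.
After rotation:
I₁ = I₀ cos²(33° − 0°) = I₀ cos²(33°) = 0.7034 I₀.
I₂ = I₁ cos²(78° − 33°) = 0.7034 I₀ · cos²(45°) = 0.3517 I₀.
I₃ = I₂ cos²(62° − 78°) = 0.3517 I₀ · cos²(16°) = 0.325 I₀.
Ratio = 0.325 / 0.2302 = 1.412.

I_new/I_old ≈ 1.41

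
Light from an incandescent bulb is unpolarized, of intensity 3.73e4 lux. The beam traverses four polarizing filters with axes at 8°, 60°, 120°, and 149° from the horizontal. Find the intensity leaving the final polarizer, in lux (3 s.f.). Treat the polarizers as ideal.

Unpolarized light through the first polarizer → I₁ = 3.73e4 lux/2 = 1.865e+04 lux, polarized at 8°.
I₂ = I₁ · cos²(52°) = 1.865e+04 · 0.379 = 7069 lux.
I₃ = I₂ · cos²(60°) = 7069 · 0.25 = 1767 lux.
I₄ = I₃ · cos²(29°) = 1767 · 0.765 = 1352 lux.

I ≈ 1350 lux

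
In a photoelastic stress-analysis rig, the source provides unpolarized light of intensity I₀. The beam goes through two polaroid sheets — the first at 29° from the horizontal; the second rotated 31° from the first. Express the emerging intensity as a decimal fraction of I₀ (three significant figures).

≈ 0.367 I₀

Unpolarized light through the first polarizer → I₁ = ½ I₀, now polarized at 29°.
I₂ = I₁ cos²(31°) = 0.5 · 0.7347 I₀ = 0.3674 I₀.
Transmitted fraction = 0.3674.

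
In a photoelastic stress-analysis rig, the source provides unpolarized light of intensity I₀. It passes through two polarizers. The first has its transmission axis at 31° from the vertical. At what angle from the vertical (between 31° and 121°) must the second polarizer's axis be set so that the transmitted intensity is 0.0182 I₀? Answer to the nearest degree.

Unpolarized light through the first polarizer → I₁ = ½ I₀, now polarized at 31°.
Need I₂/I₀ = 0.0182, so cos²(θ − 31°) = 0.0182 / 0.5 = 0.0364.
θ − 31° = arccos(√0.0364) = 79.0°, giving θ ≈ 31 + 79.0 = 110.0°.

θ ≈ 110°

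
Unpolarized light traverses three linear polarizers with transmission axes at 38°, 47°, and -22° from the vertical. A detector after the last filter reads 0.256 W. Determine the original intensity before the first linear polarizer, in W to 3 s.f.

Unpolarized light through the first polarizer → I₁ = ½ I₀, now polarized at 38°.
I₂ = I₁ cos²(47° − 38°) = 0.5 I₀ · cos²(9°) = 0.4878 I₀.
I₃ = I₂ cos²(-22° − 47°) = 0.4878 I₀ · cos²(69°) = 0.06264 I₀.
So 0.256 W = 0.06264 I₀, giving I₀ = 0.256/0.06264 = 4.087 W.

I₀ ≈ 4.09 W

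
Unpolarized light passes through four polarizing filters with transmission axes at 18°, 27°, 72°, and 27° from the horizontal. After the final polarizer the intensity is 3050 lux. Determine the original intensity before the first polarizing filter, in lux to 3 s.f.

I₀ ≈ 2.50e4 lux

Unpolarized light through the first polarizer → I₁ = ½ I₀, now polarized at 18°.
I₂ = I₁ cos²(27° − 18°) = 0.5 I₀ · cos²(9°) = 0.4878 I₀.
I₃ = I₂ cos²(72° − 27°) = 0.4878 I₀ · cos²(45°) = 0.2439 I₀.
I₄ = I₃ cos²(27° − 72°) = 0.2439 I₀ · cos²(45°) = 0.1219 I₀.
So 3050 lux = 0.1219 I₀, giving I₀ = 3050/0.1219 = 2.501e+04 lux.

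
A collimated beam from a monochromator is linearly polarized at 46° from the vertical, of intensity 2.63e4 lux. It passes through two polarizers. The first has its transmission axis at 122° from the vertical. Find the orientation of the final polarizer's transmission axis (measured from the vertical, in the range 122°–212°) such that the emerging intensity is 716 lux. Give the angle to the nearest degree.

θ ≈ 169°

I₁ = I₀ cos²(122° − 46°) = I₀ cos²(76°) = 0.05853 I₀.
Target fraction: 716 / 2.63e4 lux = 0.02722 of I₀.
Need I₂/I₀ = 0.02722, so cos²(θ − 122°) = 0.02722 / 0.05853 = 0.4652.
θ − 122° = arccos(√0.4652) = 47.0°, giving θ ≈ 122 + 47.0 = 169.0°.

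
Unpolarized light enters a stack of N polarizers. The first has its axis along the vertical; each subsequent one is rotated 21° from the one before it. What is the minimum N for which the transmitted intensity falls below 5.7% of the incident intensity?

N = 17

First polarizer halves the unpolarized light: factor 1/2.
Each further stage multiplies by cos²(21°) = 0.8716.
After N polarizers: T = 0.5·0.8716^(N−1). Require T < 0.057 ⇒ N−1 > ln(0.057/0.5)/ln(0.8716) = 15.80, so N−1 ≥ 16 and N = 17.
Check: N=17 gives T = 0.05544 < 0.057; N=16 gives T = 0.06361.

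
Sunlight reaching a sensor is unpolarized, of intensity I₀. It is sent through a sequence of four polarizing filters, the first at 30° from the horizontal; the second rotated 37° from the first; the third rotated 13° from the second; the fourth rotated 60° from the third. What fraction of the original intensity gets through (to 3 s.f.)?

≈ 0.0757 I₀

Unpolarized light through the first polarizer → I₁ = ½ I₀, now polarized at 30°.
I₂ = I₁ cos²(37°) = 0.5 · 0.6378 I₀ = 0.3189 I₀.
I₃ = I₂ cos²(13°) = 0.3189 · 0.9494 I₀ = 0.3028 I₀.
I₄ = I₃ cos²(60°) = 0.3028 · 0.25 I₀ = 0.07569 I₀.
Transmitted fraction = 0.07569.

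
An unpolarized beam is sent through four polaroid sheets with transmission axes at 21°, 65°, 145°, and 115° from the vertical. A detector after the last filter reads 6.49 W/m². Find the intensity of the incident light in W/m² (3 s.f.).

Unpolarized light through the first polarizer → I₁ = ½ I₀, now polarized at 21°.
I₂ = I₁ cos²(65° − 21°) = 0.5 I₀ · cos²(44°) = 0.2587 I₀.
I₃ = I₂ cos²(145° − 65°) = 0.2587 I₀ · cos²(80°) = 0.007802 I₀.
I₄ = I₃ cos²(115° − 145°) = 0.007802 I₀ · cos²(30°) = 0.005851 I₀.
So 6.49 W/m² = 0.005851 I₀, giving I₀ = 6.49/0.005851 = 1109 W/m².

I₀ ≈ 1110 W/m²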